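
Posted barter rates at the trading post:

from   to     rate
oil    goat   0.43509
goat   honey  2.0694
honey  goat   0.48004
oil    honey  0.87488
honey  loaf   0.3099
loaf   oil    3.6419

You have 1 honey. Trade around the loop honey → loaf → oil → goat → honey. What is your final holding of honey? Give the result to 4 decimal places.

1.0162

1 honey × 0.3099 = 0.3099 loaf
0.3099 loaf × 3.6419 = 1.12862481 oil
1.12862481 oil × 0.43509 = 0.4910533685829 goat
0.4910533685829 goat × 2.0694 = 1.01618584094545326 honey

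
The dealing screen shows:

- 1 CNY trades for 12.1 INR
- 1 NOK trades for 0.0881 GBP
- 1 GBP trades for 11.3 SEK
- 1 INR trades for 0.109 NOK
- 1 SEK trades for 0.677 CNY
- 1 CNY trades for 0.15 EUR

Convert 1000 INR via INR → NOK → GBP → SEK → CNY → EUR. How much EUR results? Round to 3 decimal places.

11.019

1000 INR × 0.109 = 109 NOK
109 NOK × 0.0881 = 9.6029 GBP
9.6029 GBP × 11.3 = 108.51277 SEK
108.51277 SEK × 0.677 = 73.46314529 CNY
73.46314529 CNY × 0.15 = 11.0194717935 EUR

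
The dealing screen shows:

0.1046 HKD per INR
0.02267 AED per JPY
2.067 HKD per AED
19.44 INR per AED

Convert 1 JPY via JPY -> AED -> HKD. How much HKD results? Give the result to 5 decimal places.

1 JPY × 0.02267 = 0.02267 AED
0.02267 AED × 2.067 = 0.04685889 HKD

0.04686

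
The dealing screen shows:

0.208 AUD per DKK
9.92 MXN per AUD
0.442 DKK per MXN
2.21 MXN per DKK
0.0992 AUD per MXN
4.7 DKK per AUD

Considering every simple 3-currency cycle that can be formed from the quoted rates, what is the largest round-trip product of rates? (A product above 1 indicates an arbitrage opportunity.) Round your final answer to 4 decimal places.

1.0304

AUD→DKK→MXN→AUD: 4.7 × 2.21 × 0.0992 = 1.03039
AUD→MXN→DKK→AUD: 9.92 × 0.442 × 0.208 = 0.91201
Maximum is AUD→DKK→MXN→AUD at 1.0304; arbitrage exists.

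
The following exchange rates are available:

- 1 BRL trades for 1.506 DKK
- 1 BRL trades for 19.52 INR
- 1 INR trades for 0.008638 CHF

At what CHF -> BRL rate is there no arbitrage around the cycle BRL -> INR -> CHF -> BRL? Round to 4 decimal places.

Known legs of the cycle: 19.52 × 0.008638 = 0.16861376
For no arbitrage the full-cycle product must be 1, so the missing rate is 1 / 0.16861376 ≈ 5.930714.

5.9307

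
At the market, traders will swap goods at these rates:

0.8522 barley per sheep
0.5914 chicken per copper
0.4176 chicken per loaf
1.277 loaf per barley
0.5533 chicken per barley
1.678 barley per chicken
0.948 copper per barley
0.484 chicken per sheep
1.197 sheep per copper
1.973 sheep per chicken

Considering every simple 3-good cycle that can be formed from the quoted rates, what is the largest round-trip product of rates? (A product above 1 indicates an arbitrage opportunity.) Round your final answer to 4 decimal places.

sheep→barley→copper→sheep: 0.8522 × 0.948 × 1.197 = 0.96704
copper→chicken→barley→copper: 0.5914 × 1.678 × 0.948 = 0.94077
sheep→barley→chicken→sheep: 0.8522 × 0.5533 × 1.973 = 0.93031
barley→loaf→chicken→barley: 1.277 × 0.4176 × 1.678 = 0.89484
Maximum is sheep→barley→copper→sheep at 0.9670; no arbitrage — every cycle loses value.

0.9670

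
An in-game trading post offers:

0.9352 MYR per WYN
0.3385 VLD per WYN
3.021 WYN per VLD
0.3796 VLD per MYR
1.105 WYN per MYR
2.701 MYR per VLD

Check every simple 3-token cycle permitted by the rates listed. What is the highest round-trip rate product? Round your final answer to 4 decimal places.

VLD→WYN→MYR→VLD: 3.021 × 0.9352 × 0.3796 = 1.07246
VLD→MYR→WYN→VLD: 2.701 × 1.105 × 0.3385 = 1.01029
Maximum is VLD→WYN→MYR→VLD at 1.0725; arbitrage exists.

1.0725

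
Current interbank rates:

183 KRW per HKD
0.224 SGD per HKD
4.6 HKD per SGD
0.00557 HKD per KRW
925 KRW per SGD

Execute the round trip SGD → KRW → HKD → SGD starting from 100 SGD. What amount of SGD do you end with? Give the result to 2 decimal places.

115.41

100 SGD × 925 = 92500 KRW
92500 KRW × 0.00557 = 515.225 HKD
515.225 HKD × 0.224 = 115.4104 SGD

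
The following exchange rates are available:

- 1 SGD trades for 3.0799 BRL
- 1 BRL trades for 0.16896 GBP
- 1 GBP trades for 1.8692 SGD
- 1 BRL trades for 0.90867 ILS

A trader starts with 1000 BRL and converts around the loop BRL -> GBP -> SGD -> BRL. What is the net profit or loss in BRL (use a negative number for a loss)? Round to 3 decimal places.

-27.306

1000 BRL × 0.16896 = 168.96 GBP
168.96 GBP × 1.8692 = 315.820032 SGD
315.820032 SGD × 3.0799 = 972.6941165568 BRL
Net change: 972.6941165568 − 1000 = -27.3058834432 BRL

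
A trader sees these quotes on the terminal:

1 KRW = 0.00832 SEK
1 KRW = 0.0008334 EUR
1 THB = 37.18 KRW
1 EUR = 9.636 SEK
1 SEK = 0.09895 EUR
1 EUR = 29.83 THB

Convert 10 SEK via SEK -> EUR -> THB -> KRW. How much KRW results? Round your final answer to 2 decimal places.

10 SEK × 0.09895 = 0.9895 EUR
0.9895 EUR × 29.83 = 29.516785 THB
29.516785 THB × 37.18 = 1097.4340663 KRW

1097.43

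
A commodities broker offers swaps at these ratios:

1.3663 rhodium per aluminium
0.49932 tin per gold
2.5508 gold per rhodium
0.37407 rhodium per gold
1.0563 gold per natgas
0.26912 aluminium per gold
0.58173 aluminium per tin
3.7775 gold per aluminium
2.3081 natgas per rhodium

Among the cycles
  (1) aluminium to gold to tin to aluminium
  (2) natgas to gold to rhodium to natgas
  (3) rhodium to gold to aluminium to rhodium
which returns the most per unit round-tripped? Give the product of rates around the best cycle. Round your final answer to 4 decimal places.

(1) 3.7775 × 0.49932 × 0.58173 = 1.09725
(2) 1.0563 × 0.37407 × 2.3081 = 0.91200
(3) 2.5508 × 0.26912 × 1.3663 = 0.93793
Highest is cycle (1) at 1.0972 (>1, arbitrage).

1.0972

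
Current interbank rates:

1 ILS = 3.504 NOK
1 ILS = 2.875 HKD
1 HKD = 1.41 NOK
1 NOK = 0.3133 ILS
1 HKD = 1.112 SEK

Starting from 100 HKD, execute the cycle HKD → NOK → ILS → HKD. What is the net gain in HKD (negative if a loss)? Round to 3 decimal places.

27.004

100 HKD × 1.41 = 141 NOK
141 NOK × 0.3133 = 44.1753 ILS
44.1753 ILS × 2.875 = 127.0039875 HKD
Net change: 127.0039875 − 100 = 27.0039875 HKD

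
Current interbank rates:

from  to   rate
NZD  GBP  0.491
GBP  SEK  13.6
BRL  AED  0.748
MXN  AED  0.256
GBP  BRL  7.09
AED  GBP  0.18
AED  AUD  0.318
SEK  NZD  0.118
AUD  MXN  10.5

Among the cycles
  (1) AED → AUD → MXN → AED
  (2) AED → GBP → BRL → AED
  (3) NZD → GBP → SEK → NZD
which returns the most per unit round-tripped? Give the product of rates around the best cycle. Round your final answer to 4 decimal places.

(1) 0.318 × 10.5 × 0.256 = 0.85478
(2) 0.18 × 7.09 × 0.748 = 0.95460
(3) 0.491 × 13.6 × 0.118 = 0.78796
Highest is cycle (2) at 0.9546 (≤1, no arbitrage).

0.9546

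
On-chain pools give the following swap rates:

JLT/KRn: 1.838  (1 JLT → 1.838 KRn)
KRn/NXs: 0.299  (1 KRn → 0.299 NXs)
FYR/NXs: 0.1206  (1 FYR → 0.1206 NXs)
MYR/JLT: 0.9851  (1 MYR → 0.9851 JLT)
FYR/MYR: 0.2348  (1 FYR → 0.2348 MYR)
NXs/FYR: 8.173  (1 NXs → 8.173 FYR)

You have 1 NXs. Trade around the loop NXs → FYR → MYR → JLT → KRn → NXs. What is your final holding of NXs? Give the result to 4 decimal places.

1.0389

1 NXs × 8.173 = 8.173 FYR
8.173 FYR × 0.2348 = 1.9190204 MYR
1.9190204 MYR × 0.9851 = 1.89042699604 JLT
1.89042699604 JLT × 1.838 = 3.47460481872152 KRn
3.47460481872152 KRn × 0.299 = 1.03890684079773448 NXs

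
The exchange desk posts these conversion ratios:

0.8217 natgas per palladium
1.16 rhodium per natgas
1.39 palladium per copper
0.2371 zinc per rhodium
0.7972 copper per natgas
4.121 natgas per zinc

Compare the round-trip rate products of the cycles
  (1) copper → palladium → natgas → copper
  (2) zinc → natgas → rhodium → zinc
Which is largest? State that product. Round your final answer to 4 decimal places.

(1) 1.39 × 0.8217 × 0.7972 = 0.91053
(2) 4.121 × 1.16 × 0.2371 = 1.13342
Highest is cycle (2) at 1.1334 (>1, arbitrage).

1.1334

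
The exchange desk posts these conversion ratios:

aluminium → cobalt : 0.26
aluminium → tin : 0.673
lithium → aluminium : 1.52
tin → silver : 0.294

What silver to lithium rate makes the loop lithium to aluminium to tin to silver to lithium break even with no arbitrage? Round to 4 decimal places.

3.3250

Known legs of the cycle: 1.52 × 0.673 × 0.294 = 0.30075024
For no arbitrage the full-cycle product must be 1, so the missing rate is 1 / 0.30075024 ≈ 3.325018.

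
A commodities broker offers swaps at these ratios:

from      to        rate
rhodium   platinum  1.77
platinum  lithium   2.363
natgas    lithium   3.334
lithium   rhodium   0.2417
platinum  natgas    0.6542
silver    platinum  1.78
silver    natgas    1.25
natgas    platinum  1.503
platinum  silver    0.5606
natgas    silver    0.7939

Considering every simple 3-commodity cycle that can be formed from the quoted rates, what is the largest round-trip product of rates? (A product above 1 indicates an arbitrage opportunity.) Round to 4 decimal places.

silver→natgas→platinum→silver: 1.25 × 1.503 × 0.5606 = 1.05323
rhodium→platinum→lithium→rhodium: 1.77 × 2.363 × 0.2417 = 1.01091
silver→platinum→natgas→silver: 1.78 × 0.6542 × 0.7939 = 0.92448
Maximum is silver→natgas→platinum→silver at 1.0532; arbitrage exists.

1.0532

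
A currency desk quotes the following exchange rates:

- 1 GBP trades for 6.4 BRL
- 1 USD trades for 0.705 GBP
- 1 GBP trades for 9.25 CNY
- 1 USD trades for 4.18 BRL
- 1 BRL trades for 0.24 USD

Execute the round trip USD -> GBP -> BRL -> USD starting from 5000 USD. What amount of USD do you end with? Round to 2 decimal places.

5414.40

5000 USD × 0.705 = 3525 GBP
3525 GBP × 6.4 = 22560 BRL
22560 BRL × 0.24 = 5414.4 USD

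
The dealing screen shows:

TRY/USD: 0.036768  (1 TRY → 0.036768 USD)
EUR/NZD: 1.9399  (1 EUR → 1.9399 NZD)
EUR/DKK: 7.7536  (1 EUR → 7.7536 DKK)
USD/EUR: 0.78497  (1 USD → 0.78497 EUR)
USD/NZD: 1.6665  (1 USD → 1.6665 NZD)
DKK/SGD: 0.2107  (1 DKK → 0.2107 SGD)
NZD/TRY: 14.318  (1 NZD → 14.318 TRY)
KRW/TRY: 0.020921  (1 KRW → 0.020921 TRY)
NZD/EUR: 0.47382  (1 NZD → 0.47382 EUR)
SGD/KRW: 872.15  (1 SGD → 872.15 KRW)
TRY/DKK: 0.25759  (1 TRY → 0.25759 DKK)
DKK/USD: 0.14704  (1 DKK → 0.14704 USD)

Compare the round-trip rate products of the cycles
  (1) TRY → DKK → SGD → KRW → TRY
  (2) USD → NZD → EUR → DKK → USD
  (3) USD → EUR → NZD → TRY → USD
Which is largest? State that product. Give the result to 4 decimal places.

(1) 0.25759 × 0.2107 × 872.15 × 0.020921 = 0.99030
(2) 1.6665 × 0.47382 × 7.7536 × 0.14704 = 0.90024
(3) 0.78497 × 1.9399 × 14.318 × 0.036768 = 0.80165
Highest is cycle (1) at 0.9903 (≤1, no arbitrage).

0.9903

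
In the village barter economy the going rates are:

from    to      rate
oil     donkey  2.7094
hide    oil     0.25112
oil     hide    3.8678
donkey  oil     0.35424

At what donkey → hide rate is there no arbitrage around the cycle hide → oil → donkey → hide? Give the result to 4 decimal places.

1.4698

Known legs of the cycle: 0.25112 × 2.7094 = 0.680384528
For no arbitrage the full-cycle product must be 1, so the missing rate is 1 / 0.680384528 ≈ 1.469757.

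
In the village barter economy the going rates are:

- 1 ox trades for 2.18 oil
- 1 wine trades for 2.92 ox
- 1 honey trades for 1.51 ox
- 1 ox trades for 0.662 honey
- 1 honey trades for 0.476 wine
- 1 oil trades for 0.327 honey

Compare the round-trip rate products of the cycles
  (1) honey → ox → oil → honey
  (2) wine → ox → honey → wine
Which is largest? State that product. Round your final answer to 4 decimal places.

(1) 1.51 × 2.18 × 0.327 = 1.07642
(2) 2.92 × 0.662 × 0.476 = 0.92013
Highest is cycle (1) at 1.0764 (>1, arbitrage).

1.0764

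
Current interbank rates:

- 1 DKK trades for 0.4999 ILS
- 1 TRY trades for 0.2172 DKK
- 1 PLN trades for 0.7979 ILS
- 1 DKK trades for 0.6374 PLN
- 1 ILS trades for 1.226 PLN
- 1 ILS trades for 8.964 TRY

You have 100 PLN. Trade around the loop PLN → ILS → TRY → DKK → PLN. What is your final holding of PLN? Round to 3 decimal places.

99.020

100 PLN × 0.7979 = 79.79 ILS
79.79 ILS × 8.964 = 715.23756 TRY
715.23756 TRY × 0.2172 = 155.349598032 DKK
155.349598032 DKK × 0.6374 = 99.0198337855968 PLN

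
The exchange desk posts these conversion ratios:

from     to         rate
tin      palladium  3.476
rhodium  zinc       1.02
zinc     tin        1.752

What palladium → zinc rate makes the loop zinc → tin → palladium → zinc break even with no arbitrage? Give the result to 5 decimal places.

Known legs of the cycle: 1.752 × 3.476 = 6.089952
For no arbitrage the full-cycle product must be 1, so the missing rate is 1 / 6.089952 ≈ 0.1642049.

0.16420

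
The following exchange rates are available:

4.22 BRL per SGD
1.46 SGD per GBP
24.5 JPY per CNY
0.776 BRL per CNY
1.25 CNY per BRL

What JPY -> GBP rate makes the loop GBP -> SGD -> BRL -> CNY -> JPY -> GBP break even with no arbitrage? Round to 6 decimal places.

Known legs of the cycle: 1.46 × 4.22 × 1.25 × 24.5 = 188.68675
For no arbitrage the full-cycle product must be 1, so the missing rate is 1 / 188.68675 ≈ 0.00529979.

0.005300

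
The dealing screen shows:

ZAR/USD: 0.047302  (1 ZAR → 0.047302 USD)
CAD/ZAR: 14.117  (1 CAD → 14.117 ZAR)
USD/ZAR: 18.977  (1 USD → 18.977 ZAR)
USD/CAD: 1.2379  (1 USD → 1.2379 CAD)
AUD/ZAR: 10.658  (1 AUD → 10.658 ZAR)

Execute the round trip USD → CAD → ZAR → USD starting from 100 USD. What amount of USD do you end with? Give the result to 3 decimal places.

100 USD × 1.2379 = 123.79 CAD
123.79 CAD × 14.117 = 1747.54343 ZAR
1747.54343 ZAR × 0.047302 = 82.66229932586 USD

82.662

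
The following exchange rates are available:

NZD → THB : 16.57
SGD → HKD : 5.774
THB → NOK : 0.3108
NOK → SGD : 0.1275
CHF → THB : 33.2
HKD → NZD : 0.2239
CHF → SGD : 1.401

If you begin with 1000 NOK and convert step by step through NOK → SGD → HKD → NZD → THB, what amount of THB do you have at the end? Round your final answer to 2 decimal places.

2731.26

1000 NOK × 0.1275 = 127.5 SGD
127.5 SGD × 5.774 = 736.185 HKD
736.185 HKD × 0.2239 = 164.8318215 NZD
164.8318215 NZD × 16.57 = 2731.263282255 THB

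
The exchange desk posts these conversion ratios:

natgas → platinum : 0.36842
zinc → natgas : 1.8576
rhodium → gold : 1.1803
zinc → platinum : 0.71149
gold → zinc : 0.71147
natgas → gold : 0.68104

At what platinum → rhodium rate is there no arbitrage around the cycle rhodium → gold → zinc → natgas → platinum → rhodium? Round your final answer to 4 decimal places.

1.7400

Known legs of the cycle: 1.1803 × 0.71147 × 1.8576 × 0.36842 = 0.574704238337472672
For no arbitrage the full-cycle product must be 1, so the missing rate is 1 / 0.574704238337472672 ≈ 1.740025.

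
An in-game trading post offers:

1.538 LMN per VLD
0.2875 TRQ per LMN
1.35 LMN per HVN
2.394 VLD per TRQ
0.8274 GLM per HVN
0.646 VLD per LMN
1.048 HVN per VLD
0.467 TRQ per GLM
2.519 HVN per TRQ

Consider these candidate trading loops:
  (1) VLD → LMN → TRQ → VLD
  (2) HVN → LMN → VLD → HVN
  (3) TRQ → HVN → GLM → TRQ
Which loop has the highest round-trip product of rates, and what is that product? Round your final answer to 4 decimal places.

(1) 1.538 × 0.2875 × 2.394 = 1.05857
(2) 1.35 × 0.646 × 1.048 = 0.91396
(3) 2.519 × 0.8274 × 0.467 = 0.97333
Highest is cycle (1) at 1.0586 (>1, arbitrage).

1.0586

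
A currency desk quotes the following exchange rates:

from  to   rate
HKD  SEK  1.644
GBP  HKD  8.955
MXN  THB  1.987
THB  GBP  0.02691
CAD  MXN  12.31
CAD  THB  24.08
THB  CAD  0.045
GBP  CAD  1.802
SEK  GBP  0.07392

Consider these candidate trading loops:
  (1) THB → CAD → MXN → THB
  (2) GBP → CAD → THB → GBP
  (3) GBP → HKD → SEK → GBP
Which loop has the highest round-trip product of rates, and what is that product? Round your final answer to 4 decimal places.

1.1677

(1) 0.045 × 12.31 × 1.987 = 1.10070
(2) 1.802 × 24.08 × 0.02691 = 1.16768
(3) 8.955 × 1.644 × 0.07392 = 1.08825
Highest is cycle (2) at 1.1677 (>1, arbitrage).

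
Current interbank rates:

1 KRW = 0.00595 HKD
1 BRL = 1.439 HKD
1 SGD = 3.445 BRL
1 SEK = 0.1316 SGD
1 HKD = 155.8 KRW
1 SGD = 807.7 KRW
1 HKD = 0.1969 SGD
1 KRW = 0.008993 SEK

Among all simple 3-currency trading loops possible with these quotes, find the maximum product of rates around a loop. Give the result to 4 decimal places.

0.9761

BRL→HKD→SGD→BRL: 1.439 × 0.1969 × 3.445 = 0.97610
SGD→KRW→SEK→SGD: 807.7 × 0.008993 × 0.1316 = 0.95590
SGD→KRW→HKD→SGD: 807.7 × 0.00595 × 0.1969 = 0.94626
Maximum is BRL→HKD→SGD→BRL at 0.9761; no arbitrage — every cycle loses value.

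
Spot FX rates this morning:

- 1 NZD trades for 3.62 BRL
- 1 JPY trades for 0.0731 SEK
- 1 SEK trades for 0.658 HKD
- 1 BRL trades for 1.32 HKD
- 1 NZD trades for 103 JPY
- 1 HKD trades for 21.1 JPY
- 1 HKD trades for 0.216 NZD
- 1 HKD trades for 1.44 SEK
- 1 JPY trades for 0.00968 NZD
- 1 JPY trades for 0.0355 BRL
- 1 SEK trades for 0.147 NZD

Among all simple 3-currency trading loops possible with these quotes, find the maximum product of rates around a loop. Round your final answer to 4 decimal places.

NZD→JPY→SEK→NZD: 103 × 0.0731 × 0.147 = 1.10681
HKD→NZD→BRL→HKD: 0.216 × 3.62 × 1.32 = 1.03213
HKD→JPY→SEK→HKD: 21.1 × 0.0731 × 0.658 = 1.01491
HKD→JPY→BRL→HKD: 21.1 × 0.0355 × 1.32 = 0.98875
Maximum is NZD→JPY→SEK→NZD at 1.1068; arbitrage exists.

1.1068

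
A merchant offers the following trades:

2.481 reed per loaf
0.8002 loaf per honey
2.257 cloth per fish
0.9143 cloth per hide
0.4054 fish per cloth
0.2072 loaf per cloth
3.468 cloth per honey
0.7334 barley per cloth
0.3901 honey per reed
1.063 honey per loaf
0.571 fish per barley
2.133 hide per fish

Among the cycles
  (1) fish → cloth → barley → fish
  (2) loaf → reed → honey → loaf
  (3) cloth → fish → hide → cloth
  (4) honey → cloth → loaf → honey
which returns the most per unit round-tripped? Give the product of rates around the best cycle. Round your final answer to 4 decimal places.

0.9452

(1) 2.257 × 0.7334 × 0.571 = 0.94517
(2) 2.481 × 0.3901 × 0.8002 = 0.77446
(3) 0.4054 × 2.133 × 0.9143 = 0.79061
(4) 3.468 × 0.2072 × 1.063 = 0.76384
Highest is cycle (1) at 0.9452 (≤1, no arbitrage).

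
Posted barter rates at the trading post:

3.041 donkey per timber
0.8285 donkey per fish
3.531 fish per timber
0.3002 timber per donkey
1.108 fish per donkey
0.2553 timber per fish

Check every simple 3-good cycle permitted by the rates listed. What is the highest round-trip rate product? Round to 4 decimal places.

donkey→timber→fish→donkey: 0.3002 × 3.531 × 0.8285 = 0.87822
donkey→fish→timber→donkey: 1.108 × 0.2553 × 3.041 = 0.86021
Maximum is donkey→timber→fish→donkey at 0.8782; no arbitrage — every cycle loses value.

0.8782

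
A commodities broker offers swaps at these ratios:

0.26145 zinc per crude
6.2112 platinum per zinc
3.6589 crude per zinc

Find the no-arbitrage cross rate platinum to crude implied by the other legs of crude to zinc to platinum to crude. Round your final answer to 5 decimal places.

0.61579

Known legs of the cycle: 0.26145 × 6.2112 = 1.62391824
For no arbitrage the full-cycle product must be 1, so the missing rate is 1 / 1.62391824 ≈ 0.6157945.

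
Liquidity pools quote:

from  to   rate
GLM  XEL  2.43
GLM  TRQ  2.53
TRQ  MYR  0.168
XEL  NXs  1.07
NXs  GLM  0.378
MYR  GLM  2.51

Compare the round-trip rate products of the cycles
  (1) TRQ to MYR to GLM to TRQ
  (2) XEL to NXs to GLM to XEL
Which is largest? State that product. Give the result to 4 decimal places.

1.0669

(1) 0.168 × 2.51 × 2.53 = 1.06685
(2) 1.07 × 0.378 × 2.43 = 0.98284
Highest is cycle (1) at 1.0669 (>1, arbitrage).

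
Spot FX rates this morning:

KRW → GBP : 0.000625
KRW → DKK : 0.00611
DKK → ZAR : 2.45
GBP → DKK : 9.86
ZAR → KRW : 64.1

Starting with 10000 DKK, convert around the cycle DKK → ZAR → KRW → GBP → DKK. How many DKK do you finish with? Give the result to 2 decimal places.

10000 DKK × 2.45 = 24500 ZAR
24500 ZAR × 64.1 = 1570450 KRW
1570450 KRW × 0.000625 = 981.53125 GBP
981.53125 GBP × 9.86 = 9677.898125 DKK

9677.90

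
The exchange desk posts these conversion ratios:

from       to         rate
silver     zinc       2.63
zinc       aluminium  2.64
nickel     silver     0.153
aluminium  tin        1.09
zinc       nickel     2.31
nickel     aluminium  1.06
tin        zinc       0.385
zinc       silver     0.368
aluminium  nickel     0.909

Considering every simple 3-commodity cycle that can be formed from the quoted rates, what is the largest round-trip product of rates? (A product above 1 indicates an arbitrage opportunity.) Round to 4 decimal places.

1.1079

zinc→aluminium→tin→zinc: 2.64 × 1.09 × 0.385 = 1.10788
zinc→nickel→silver→zinc: 2.31 × 0.153 × 2.63 = 0.92952
Maximum is zinc→aluminium→tin→zinc at 1.1079; arbitrage exists.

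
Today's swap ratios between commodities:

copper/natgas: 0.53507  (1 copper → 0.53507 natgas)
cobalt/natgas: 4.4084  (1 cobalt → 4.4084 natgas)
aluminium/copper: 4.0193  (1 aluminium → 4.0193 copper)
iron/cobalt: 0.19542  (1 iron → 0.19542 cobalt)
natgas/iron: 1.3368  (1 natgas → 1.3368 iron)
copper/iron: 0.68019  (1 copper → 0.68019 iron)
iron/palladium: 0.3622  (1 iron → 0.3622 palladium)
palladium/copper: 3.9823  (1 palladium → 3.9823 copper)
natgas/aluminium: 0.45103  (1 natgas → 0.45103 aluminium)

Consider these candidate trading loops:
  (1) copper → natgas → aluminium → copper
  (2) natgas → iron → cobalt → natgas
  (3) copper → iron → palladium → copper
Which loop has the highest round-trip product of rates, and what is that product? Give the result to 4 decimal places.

1.1516

(1) 0.53507 × 0.45103 × 4.0193 = 0.96999
(2) 1.3368 × 0.19542 × 4.4084 = 1.15164
(3) 0.68019 × 0.3622 × 3.9823 = 0.98110
Highest is cycle (2) at 1.1516 (>1, arbitrage).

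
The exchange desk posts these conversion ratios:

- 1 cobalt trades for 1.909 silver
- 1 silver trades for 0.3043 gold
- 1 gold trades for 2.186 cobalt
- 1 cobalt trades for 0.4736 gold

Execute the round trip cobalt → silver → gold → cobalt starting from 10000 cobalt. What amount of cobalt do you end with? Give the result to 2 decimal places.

12698.66

10000 cobalt × 1.909 = 19090 silver
19090 silver × 0.3043 = 5809.087 gold
5809.087 gold × 2.186 = 12698.664182 cobalt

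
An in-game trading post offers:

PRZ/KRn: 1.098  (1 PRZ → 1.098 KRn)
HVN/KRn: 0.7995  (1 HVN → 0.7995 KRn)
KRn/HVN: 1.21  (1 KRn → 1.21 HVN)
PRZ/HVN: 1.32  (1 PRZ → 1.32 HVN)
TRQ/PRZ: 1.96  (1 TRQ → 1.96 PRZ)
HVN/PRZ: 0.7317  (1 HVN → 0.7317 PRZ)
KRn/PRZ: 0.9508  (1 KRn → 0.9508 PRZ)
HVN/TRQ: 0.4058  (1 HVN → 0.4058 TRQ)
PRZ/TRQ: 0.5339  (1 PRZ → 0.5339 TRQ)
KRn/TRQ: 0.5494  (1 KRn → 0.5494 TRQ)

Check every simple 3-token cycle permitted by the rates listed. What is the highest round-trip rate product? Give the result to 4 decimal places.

TRQ→PRZ→KRn→TRQ: 1.96 × 1.098 × 0.5494 = 1.18235
TRQ→PRZ→HVN→TRQ: 1.96 × 1.32 × 0.4058 = 1.04989
PRZ→HVN→KRn→PRZ: 1.32 × 0.7995 × 0.9508 = 1.00342
PRZ→KRn→HVN→PRZ: 1.098 × 1.21 × 0.7317 = 0.97212
Maximum is TRQ→PRZ→KRn→TRQ at 1.1824; arbitrage exists.

1.1824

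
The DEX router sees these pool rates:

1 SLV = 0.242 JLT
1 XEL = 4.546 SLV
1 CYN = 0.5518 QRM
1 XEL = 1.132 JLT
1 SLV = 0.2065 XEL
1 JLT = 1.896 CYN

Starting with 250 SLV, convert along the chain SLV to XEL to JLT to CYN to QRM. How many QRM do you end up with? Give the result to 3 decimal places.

61.140

250 SLV × 0.2065 = 51.625 XEL
51.625 XEL × 1.132 = 58.4395 JLT
58.4395 JLT × 1.896 = 110.801292 CYN
110.801292 CYN × 0.5518 = 61.1401529256 QRM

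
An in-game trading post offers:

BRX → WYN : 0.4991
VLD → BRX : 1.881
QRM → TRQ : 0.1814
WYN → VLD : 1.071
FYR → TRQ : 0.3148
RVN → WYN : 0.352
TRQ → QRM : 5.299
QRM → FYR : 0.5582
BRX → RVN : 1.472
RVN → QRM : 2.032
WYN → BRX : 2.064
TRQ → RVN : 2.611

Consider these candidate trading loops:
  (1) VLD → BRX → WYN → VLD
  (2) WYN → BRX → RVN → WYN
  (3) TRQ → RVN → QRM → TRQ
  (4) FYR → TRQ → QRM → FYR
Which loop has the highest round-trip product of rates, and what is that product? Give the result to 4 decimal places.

(1) 1.881 × 0.4991 × 1.071 = 1.00546
(2) 2.064 × 1.472 × 0.352 = 1.06945
(3) 2.611 × 2.032 × 0.1814 = 0.96243
(4) 0.3148 × 5.299 × 0.5582 = 0.93115
Highest is cycle (2) at 1.0694 (>1, arbitrage).

1.0694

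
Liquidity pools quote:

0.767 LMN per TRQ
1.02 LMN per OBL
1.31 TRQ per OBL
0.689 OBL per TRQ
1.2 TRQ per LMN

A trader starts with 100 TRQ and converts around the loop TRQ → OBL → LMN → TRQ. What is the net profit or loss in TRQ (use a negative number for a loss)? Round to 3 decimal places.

-15.666

100 TRQ × 0.689 = 68.9 OBL
68.9 OBL × 1.02 = 70.278 LMN
70.278 LMN × 1.2 = 84.3336 TRQ
Net change: 84.3336 − 100 = -15.6664 TRQ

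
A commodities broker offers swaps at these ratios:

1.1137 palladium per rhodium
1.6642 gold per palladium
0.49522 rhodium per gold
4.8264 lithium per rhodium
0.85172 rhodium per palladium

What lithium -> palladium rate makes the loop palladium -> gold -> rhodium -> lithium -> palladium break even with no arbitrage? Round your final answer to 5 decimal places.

0.25140

Known legs of the cycle: 1.6642 × 0.49522 × 4.8264 = 3.9776540264736
For no arbitrage the full-cycle product must be 1, so the missing rate is 1 / 3.9776540264736 ≈ 0.2514045.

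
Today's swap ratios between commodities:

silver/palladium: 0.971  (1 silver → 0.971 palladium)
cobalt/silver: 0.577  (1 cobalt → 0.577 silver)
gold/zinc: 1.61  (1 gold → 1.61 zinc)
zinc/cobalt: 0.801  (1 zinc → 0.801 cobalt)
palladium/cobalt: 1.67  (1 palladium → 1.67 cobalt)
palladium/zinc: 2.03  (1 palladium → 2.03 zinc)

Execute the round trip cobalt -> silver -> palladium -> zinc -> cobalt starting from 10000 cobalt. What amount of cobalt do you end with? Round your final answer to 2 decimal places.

9110.11

10000 cobalt × 0.577 = 5770 silver
5770 silver × 0.971 = 5602.67 palladium
5602.67 palladium × 2.03 = 11373.4201 zinc
11373.4201 zinc × 0.801 = 9110.1095001 cobalt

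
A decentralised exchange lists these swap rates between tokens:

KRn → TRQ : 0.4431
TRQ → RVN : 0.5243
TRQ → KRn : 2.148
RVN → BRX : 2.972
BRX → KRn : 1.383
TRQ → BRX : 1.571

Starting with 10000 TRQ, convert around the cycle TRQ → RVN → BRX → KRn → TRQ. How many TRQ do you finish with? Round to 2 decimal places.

10000 TRQ × 0.5243 = 5243 RVN
5243 RVN × 2.972 = 15582.196 BRX
15582.196 BRX × 1.383 = 21550.177068 KRn
21550.177068 KRn × 0.4431 = 9548.8834588308 TRQ

9548.88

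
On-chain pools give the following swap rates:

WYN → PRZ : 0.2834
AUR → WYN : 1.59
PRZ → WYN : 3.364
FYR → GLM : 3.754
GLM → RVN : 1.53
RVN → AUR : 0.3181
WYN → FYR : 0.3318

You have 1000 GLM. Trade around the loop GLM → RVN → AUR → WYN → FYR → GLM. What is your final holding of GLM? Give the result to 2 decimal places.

963.88

1000 GLM × 1.53 = 1530 RVN
1530 RVN × 0.3181 = 486.693 AUR
486.693 AUR × 1.59 = 773.84187 WYN
773.84187 WYN × 0.3318 = 256.760732466 FYR
256.760732466 FYR × 3.754 = 963.879789677364 GLM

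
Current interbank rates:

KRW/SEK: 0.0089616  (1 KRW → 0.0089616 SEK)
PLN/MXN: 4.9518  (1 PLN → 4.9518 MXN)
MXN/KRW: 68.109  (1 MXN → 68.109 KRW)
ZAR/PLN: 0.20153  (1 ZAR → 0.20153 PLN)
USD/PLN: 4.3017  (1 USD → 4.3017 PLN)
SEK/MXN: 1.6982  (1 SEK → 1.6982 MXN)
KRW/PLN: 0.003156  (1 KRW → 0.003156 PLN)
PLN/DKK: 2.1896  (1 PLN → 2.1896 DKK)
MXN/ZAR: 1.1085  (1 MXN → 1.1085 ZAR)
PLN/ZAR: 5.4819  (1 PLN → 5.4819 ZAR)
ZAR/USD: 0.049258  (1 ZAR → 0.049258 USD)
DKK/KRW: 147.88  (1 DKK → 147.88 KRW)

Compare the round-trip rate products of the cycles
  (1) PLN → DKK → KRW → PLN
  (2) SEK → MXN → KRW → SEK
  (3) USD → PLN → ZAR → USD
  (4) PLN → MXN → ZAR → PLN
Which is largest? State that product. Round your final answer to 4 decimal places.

1.1616

(1) 2.1896 × 147.88 × 0.003156 = 1.02191
(2) 1.6982 × 68.109 × 0.0089616 = 1.03652
(3) 4.3017 × 5.4819 × 0.049258 = 1.16158
(4) 4.9518 × 1.1085 × 0.20153 = 1.10621
Highest is cycle (3) at 1.1616 (>1, arbitrage).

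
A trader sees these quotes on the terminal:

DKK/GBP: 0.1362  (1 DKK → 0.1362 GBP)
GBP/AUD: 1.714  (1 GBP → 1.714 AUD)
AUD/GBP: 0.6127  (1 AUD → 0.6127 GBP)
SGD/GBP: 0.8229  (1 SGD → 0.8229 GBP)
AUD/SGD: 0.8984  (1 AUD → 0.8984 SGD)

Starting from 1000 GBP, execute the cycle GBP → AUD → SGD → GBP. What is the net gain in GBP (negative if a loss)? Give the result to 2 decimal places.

1000 GBP × 1.714 = 1714 AUD
1714 AUD × 0.8984 = 1539.8576 SGD
1539.8576 SGD × 0.8229 = 1267.14881904 GBP
Net change: 1267.14881904 − 1000 = 267.14881904 GBP

267.15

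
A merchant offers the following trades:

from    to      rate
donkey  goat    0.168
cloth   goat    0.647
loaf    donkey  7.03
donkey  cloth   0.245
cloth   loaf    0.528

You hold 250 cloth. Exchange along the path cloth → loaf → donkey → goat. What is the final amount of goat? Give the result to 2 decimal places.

155.90

250 cloth × 0.528 = 132 loaf
132 loaf × 7.03 = 927.96 donkey
927.96 donkey × 0.168 = 155.89728 goat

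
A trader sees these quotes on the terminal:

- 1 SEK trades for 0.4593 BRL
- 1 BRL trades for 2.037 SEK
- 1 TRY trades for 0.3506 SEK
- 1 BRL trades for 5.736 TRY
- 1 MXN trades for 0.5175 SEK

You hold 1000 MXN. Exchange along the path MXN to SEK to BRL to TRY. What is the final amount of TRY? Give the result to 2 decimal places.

1363.38

1000 MXN × 0.5175 = 517.5 SEK
517.5 SEK × 0.4593 = 237.68775 BRL
237.68775 BRL × 5.736 = 1363.376934 TRY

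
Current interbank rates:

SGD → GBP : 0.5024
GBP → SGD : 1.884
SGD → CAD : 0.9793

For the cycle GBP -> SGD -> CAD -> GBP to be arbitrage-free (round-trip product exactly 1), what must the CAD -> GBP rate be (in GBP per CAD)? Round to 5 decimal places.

Known legs of the cycle: 1.884 × 0.9793 = 1.8450012
For no arbitrage the full-cycle product must be 1, so the missing rate is 1 / 1.8450012 ≈ 0.5420051.

0.54201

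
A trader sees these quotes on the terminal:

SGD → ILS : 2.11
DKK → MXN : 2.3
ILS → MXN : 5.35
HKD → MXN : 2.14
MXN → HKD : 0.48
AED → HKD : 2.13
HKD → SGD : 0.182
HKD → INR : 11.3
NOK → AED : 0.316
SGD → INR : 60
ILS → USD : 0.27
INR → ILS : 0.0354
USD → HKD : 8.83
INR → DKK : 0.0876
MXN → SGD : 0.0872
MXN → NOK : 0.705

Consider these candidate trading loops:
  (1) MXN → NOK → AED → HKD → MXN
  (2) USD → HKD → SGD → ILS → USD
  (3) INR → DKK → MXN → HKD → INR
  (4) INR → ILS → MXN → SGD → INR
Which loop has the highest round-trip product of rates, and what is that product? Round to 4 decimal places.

(1) 0.705 × 0.316 × 2.13 × 2.14 = 1.01548
(2) 8.83 × 0.182 × 2.11 × 0.27 = 0.91554
(3) 0.0876 × 2.3 × 0.48 × 11.3 = 1.09283
(4) 0.0354 × 5.35 × 0.0872 × 60 = 0.99089
Highest is cycle (3) at 1.0928 (>1, arbitrage).

1.0928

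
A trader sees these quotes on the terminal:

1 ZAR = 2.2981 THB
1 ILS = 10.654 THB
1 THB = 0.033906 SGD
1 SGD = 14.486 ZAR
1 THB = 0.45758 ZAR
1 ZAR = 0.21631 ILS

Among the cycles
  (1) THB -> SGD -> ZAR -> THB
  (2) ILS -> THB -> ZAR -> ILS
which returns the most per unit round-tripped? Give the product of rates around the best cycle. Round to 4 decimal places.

1.1287

(1) 0.033906 × 14.486 × 2.2981 = 1.12874
(2) 10.654 × 0.45758 × 0.21631 = 1.05452
Highest is cycle (1) at 1.1287 (>1, arbitrage).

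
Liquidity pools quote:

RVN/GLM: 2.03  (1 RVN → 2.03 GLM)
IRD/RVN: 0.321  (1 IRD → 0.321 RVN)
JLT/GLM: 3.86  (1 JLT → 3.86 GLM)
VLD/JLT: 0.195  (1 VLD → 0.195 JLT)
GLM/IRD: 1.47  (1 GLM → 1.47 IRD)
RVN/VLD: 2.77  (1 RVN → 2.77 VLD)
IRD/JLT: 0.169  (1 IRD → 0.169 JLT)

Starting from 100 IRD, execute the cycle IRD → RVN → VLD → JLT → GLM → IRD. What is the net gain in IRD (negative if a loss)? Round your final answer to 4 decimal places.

100 IRD × 0.321 = 32.1 RVN
32.1 RVN × 2.77 = 88.917 VLD
88.917 VLD × 0.195 = 17.338815 JLT
17.338815 JLT × 3.86 = 66.9278259 GLM
66.9278259 GLM × 1.47 = 98.383904073 IRD
Net change: 98.383904073 − 100 = -1.616095927 IRD

-1.6161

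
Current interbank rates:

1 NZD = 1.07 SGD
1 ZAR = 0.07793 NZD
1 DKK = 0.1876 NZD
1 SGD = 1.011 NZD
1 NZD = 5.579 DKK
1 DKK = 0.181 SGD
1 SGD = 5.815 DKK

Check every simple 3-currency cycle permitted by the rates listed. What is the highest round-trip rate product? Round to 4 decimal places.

1.1673

SGD→DKK→NZD→SGD: 5.815 × 0.1876 × 1.07 = 1.16726
SGD→NZD→DKK→SGD: 1.011 × 5.579 × 0.181 = 1.02091
Maximum is SGD→DKK→NZD→SGD at 1.1673; arbitrage exists.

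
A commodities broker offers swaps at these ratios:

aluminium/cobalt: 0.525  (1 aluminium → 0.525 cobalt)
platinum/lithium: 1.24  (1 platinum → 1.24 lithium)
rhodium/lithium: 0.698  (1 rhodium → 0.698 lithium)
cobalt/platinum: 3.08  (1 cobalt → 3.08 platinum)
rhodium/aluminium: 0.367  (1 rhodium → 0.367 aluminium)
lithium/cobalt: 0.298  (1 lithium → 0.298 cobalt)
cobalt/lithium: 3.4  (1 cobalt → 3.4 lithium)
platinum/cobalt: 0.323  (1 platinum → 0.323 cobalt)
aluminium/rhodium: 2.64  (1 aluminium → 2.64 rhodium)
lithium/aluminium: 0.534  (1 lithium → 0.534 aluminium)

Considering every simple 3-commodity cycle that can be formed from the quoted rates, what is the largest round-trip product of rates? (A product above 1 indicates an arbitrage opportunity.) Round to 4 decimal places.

lithium→cobalt→platinum→lithium: 0.298 × 3.08 × 1.24 = 1.13812
lithium→aluminium→rhodium→lithium: 0.534 × 2.64 × 0.698 = 0.98401
lithium→aluminium→cobalt→lithium: 0.534 × 0.525 × 3.4 = 0.95319
Maximum is lithium→cobalt→platinum→lithium at 1.1381; arbitrage exists.

1.1381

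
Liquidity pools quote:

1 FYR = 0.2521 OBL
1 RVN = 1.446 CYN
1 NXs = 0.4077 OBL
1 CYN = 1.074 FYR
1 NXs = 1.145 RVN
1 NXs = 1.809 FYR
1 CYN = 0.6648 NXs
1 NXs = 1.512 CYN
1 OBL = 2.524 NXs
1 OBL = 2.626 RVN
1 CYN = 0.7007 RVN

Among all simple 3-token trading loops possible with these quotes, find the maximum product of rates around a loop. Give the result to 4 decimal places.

NXs→FYR→OBL→NXs: 1.809 × 0.2521 × 2.524 = 1.15107
NXs→RVN→CYN→NXs: 1.145 × 1.446 × 0.6648 = 1.10069
Maximum is NXs→FYR→OBL→NXs at 1.1511; arbitrage exists.

1.1511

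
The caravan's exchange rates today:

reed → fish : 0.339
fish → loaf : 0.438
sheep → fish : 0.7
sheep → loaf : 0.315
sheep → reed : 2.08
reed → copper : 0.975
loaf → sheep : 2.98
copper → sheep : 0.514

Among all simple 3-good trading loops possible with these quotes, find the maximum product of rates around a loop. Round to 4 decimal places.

1.0424

copper→sheep→reed→copper: 0.514 × 2.08 × 0.975 = 1.04239
fish→loaf→sheep→fish: 0.438 × 2.98 × 0.7 = 0.91367
Maximum is copper→sheep→reed→copper at 1.0424; arbitrage exists.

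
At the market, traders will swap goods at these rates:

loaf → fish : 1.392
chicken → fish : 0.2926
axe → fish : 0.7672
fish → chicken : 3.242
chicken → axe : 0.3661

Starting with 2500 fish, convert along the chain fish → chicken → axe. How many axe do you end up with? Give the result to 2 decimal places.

2500 fish × 3.242 = 8105 chicken
8105 chicken × 0.3661 = 2967.2405 axe

2967.24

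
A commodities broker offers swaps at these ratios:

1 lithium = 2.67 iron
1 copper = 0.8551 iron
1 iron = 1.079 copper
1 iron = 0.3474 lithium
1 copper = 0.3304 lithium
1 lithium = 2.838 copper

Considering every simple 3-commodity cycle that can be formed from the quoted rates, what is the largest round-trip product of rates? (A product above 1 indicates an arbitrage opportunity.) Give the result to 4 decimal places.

lithium→iron→copper→lithium: 2.67 × 1.079 × 0.3304 = 0.95186
lithium→copper→iron→lithium: 2.838 × 0.8551 × 0.3474 = 0.84306
Maximum is lithium→iron→copper→lithium at 0.9519; no arbitrage — every cycle loses value.

0.9519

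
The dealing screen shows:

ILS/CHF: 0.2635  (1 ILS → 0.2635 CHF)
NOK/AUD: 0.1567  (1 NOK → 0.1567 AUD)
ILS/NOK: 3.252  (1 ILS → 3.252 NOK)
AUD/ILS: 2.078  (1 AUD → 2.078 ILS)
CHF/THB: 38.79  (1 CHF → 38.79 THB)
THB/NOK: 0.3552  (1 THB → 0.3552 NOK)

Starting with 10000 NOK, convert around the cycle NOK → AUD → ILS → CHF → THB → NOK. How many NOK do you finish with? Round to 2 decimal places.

11821.92

10000 NOK × 0.1567 = 1567 AUD
1567 AUD × 2.078 = 3256.226 ILS
3256.226 ILS × 0.2635 = 858.015551 CHF
858.015551 CHF × 38.79 = 33282.42322329 THB
33282.42322329 THB × 0.3552 = 11821.916728912608 NOK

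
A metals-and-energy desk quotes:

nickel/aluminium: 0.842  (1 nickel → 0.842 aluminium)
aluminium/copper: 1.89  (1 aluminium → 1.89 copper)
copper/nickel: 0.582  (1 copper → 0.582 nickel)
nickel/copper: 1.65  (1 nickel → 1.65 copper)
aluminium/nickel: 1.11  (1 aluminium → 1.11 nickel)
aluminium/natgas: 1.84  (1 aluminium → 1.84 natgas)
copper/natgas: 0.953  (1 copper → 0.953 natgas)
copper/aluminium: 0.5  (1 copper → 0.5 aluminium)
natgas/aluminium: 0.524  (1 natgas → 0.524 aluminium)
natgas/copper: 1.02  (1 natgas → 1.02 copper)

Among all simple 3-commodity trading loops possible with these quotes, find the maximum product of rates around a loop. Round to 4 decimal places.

0.9438

natgas→aluminium→copper→natgas: 0.524 × 1.89 × 0.953 = 0.94381
natgas→copper→aluminium→natgas: 1.02 × 0.5 × 1.84 = 0.93840
aluminium→copper→nickel→aluminium: 1.89 × 0.582 × 0.842 = 0.92618
aluminium→nickel→copper→aluminium: 1.11 × 1.65 × 0.5 = 0.91575
Maximum is natgas→aluminium→copper→natgas at 0.9438; no arbitrage — every cycle loses value.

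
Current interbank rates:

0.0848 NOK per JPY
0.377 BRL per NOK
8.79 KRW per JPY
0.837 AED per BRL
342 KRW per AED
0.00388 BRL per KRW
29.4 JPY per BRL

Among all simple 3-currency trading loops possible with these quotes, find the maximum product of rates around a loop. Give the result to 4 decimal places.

AED→KRW→BRL→AED: 342 × 0.00388 × 0.837 = 1.11067
JPY→KRW→BRL→JPY: 8.79 × 0.00388 × 29.4 = 1.00269
JPY→NOK→BRL→JPY: 0.0848 × 0.377 × 29.4 = 0.93991
Maximum is AED→KRW→BRL→AED at 1.1107; arbitrage exists.

1.1107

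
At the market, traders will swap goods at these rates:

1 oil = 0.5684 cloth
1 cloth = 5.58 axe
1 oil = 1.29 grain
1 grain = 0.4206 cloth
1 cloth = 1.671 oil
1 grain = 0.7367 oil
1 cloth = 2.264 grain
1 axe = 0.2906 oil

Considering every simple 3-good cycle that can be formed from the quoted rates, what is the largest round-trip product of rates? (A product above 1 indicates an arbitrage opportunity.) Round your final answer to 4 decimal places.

grain→oil→cloth→grain: 0.7367 × 0.5684 × 2.264 = 0.94803
axe→oil→cloth→axe: 0.2906 × 0.5684 × 5.58 = 0.92169
grain→cloth→oil→grain: 0.4206 × 1.671 × 1.29 = 0.90664
Maximum is grain→oil→cloth→grain at 0.9480; no arbitrage — every cycle loses value.

0.9480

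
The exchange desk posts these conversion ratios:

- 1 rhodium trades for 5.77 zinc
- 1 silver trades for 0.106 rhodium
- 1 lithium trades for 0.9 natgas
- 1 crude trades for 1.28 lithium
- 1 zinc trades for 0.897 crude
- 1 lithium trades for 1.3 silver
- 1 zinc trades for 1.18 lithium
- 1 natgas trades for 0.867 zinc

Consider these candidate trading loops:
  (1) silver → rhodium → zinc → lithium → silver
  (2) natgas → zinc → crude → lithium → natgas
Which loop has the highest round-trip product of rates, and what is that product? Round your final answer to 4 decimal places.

0.9382

(1) 0.106 × 5.77 × 1.18 × 1.3 = 0.93823
(2) 0.867 × 0.897 × 1.28 × 0.9 = 0.89591
Highest is cycle (1) at 0.9382 (≤1, no arbitrage).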